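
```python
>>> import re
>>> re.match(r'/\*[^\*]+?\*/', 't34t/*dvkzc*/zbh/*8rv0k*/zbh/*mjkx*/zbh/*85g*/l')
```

None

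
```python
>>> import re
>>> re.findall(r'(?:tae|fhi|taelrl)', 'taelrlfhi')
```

['tae', 'fhi']

Alternation tries branches left to right and keeps the first one that lets the overall match succeed at that position.
No capturing groups, so `findall` returns the 2 full match strings.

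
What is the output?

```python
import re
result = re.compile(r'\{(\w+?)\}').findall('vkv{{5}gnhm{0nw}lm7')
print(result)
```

`findall` collects group 1 from each match (2 total).

['5', '0nw']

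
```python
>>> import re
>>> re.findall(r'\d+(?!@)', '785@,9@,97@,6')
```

`(?!…)`/`(?<!…)` only lets a position through if the neighbouring text does NOT match; no characters are consumed.
`findall` yields the raw match text (3 of them) because the pattern has no groups.

['78', '9', '6']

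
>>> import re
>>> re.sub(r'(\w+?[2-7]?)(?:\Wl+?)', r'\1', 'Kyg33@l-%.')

'Kyg33-%.'

Each match is replaced using the text its own group 1 captured.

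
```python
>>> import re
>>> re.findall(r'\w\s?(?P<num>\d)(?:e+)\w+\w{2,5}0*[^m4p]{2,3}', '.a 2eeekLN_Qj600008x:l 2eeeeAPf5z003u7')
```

['2']

Pattern: a word character, then optionally whitespace; then a digit (captured as 'num'); then one or more of a literal 'e' (non-capturing group); then one or more of a word character; then 2 to 5 of a word character, then zero or more of the literal '0', then 2 to 3 of any character except [m4p].
One capturing group, so `findall` returns just the captured substring from the one match — 1 in all.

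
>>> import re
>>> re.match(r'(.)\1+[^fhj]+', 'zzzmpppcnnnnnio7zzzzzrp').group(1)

'z'

The match spans [0:23] → 'zzzmpppcnnnnnio7zzzzzrp'.
Captured: group 1 = 'z'.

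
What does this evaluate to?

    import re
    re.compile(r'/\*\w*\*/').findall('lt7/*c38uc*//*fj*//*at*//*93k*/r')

No capturing groups, so `findall` returns the 4 full match strings.

['/*c38uc*/', '/*fj*/', '/*at*/', '/*93k*/']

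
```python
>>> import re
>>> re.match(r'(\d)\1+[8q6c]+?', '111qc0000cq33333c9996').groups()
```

('1',)

The backreference `\1` re-matches whatever the first group consumed, character for character.
With `match`, the pattern is implicitly anchored at the beginning.
The match spans [0:4] → '111q'.
Captured: group 1 = '1'.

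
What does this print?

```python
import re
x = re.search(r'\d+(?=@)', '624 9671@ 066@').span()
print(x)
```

Because the assertion is zero-width, the text it checks is not consumed and won't appear in the result.
Unlike `match`, `search` isn't anchored — it looks for the pattern anywhere in the string.
The match spans [4:8] → '9671'.

(4, 8)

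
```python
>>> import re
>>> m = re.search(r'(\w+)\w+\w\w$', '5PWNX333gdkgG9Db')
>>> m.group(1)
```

'5PWNX333gdkgG'

The pattern matches one or more of a word character (captured); then one or more of a word character, then a word character, then a word character; then anchored at the end.
`re.search` scans for the first position where the pattern succeeds.
The match spans [0:16] → '5PWNX333gdkgG9Db'.
Captured: group 1 = '5PWNX333gdkgG'.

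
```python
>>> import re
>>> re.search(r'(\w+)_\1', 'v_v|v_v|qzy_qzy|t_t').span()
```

(0, 3)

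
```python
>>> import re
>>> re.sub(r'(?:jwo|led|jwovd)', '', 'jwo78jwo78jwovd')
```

Branches in `(...|...)` are attempted left-to-right; the first branch that allows the whole pattern to succeed is taken.
Each match is replaced by ''.

'7878vd'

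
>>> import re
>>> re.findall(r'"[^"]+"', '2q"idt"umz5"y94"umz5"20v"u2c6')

With no groups in the pattern, `findall` gives back each whole match — 3 here.

['"idt"', '"y94"', '"20v"']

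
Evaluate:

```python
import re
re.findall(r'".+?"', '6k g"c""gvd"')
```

Because the quantifier is non-greedy, it stops expanding at the earliest point where the rest of the pattern can succeed.
`findall` yields the raw match text (2 of them) because the pattern has no groups.

['"c"', '"gvd"']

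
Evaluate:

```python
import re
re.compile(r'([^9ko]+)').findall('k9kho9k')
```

['h']

Pattern: one or more of any character except [9ko] (captured).
One capturing group, so `findall` returns just the captured substring from the one match — 1 in all.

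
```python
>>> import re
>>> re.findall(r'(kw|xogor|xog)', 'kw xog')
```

['kw', 'xog']

`findall` collects group 1 from each match (2 total).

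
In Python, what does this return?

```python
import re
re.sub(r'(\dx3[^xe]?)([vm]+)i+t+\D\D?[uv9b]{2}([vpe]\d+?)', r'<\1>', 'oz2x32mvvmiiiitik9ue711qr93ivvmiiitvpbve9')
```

A `+?`/`*?`/`{m,n}?` starts at its minimum and grows only as far as needed for what follows to match.
The replacement refers to a captured group, so each match is rewritten using its own captured text.

'oz<2x32>11qr93ivvmiiitvpbve9'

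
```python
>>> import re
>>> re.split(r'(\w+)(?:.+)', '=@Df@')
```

['=@', 'Df', '']

The pattern matches one or more of a word character (captured); then one or more of any character (non-capturing group).
Matches to split on: at [2:5] → 'Df@'.
Because the pattern has a capturing group, `split` also inserts each captured text between the pieces.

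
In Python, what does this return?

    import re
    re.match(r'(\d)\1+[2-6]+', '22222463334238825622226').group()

'2222246333423'

`match` is anchored at position 0; if the pattern doesn't fit there, it returns None.
The match spans [0:13] → '2222246333423'.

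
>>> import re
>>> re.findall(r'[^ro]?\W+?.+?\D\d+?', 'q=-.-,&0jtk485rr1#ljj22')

['q=-.-,&0', '1#ljj2']

This matches optionally any character except [ro], then one or more of a non-word character (lazy), then one or more of any character (lazy); then a non-digit; then one or more of a digit (lazy).
Walking the string: at [0:8] → 'q=-.-,&0'; at [16:22] → '1#ljj2'.
With no groups in the pattern, `findall` gives back each whole match — 2 here.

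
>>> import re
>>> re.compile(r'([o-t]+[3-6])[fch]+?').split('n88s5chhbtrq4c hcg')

['n88', 's5', 'hhb', 'trq4', ' hcg']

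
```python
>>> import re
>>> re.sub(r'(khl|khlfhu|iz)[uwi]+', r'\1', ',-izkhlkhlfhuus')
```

The replacement refers to a captured group, so each match is rewritten using its own captured text.

',-izkhlkhlfhus'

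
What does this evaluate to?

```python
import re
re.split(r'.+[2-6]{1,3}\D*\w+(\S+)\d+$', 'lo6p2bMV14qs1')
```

['', 's', '']

The pattern matches one or more of any character; then 1 to 3 of a character in [2-6], then zero or more of a non-digit, then one or more of a word character; then one or more of a non-whitespace character (captured); then one or more of a digit; then anchored at the end.
Matches to split on: at [0:13] → 'lo6p2bMV14qs1'.
`re.split` interleaves the captured-group text with the surrounding fragments.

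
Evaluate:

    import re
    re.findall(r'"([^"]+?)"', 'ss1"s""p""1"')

['s', 'p', '1']

Walking the string: at [3:6] match '"s"', group 1 = 's'; at [6:9] match '"p"', group 1 = 'p'; at [9:12] match '"1"', group 1 = '1'.
With a single group, `findall` returns only what that group captured — 3 items.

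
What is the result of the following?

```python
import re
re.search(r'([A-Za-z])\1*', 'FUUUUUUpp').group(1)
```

The backreference `\1` re-matches whatever the first group consumed, character for character.
`search` walks the string left to right and returns the first match it finds.
The match spans [0:1] → 'F'.
Captured: group 1 = 'F'.

'F'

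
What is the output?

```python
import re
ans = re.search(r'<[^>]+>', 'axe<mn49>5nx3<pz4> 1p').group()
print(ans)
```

<mn49>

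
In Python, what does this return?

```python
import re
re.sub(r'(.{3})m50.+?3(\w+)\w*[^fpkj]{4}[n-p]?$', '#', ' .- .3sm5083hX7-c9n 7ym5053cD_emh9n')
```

Pattern: exactly 3 of any character (captured); then the literal 'm50', then one or more of any character (lazy), then a literal '3'; then one or more of a word character (captured); then zero or more of a word character, then exactly 4 of any character except [fpkj], then optionally a character in [n-p]; then anchored at the end.
Matches: at [4:35] → '.3sm5083hX7-c9n 7ym5053cD_emh9n'.
`sub` substitutes '#' at each match site.

' .- #'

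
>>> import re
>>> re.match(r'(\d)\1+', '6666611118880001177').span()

A backreference is literal: `\1` must see the identical characters the first group matched.
With `match`, the pattern is implicitly anchored at the beginning.
The match spans [0:5] → '66666'.
Captured: group 1 = '6'.

(0, 5)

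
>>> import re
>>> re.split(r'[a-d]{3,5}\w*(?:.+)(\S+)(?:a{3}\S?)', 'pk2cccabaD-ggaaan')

The pattern matches 3 to 5 of a character in [a-d], then zero or more of a word character; then one or more of any character (non-capturing group); then one or more of a non-whitespace character (captured); then exactly 3 of the literal 'a', then optionally a non-whitespace character (non-capturing group).
Matches to split on: at [3:17] → 'cccabaD-ggaaan'.
`re.split` interleaves the captured-group text with the surrounding fragments.

['pk2', 'g', '']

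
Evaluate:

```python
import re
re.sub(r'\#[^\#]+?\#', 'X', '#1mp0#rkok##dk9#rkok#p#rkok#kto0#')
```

'Xrkok#XrkokXrkokX'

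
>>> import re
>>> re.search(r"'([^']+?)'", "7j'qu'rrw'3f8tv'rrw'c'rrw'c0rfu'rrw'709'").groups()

('qu',)

Unlike `match`, `search` isn't anchored — it looks for the pattern anywhere in the string.
The match spans [2:6] → "'qu'".
Captured: group 1 = 'qu'.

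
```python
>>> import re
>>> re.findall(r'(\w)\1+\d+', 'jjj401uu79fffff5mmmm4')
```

['j', 'u', 'f', 'm']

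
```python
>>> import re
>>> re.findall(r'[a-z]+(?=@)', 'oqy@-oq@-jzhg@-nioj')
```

['oqy', 'oq', 'jzhg']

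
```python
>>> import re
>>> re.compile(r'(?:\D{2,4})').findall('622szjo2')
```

['szjo']

No capturing groups, so `findall` returns the 1 full match string.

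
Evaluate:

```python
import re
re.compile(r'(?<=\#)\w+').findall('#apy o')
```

The positive lookaround only admits positions where the adjacent text matches; those characters stay outside the span.
Walking the string: at [1:4] → 'apy'.
With no groups in the pattern, `findall` gives back each whole match — 1 here.

['apy']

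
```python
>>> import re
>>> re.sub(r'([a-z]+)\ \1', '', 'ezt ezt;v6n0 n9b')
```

';v6n0 n9b'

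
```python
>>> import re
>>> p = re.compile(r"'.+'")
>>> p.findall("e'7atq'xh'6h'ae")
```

Scanning left to right: at [1:13] → "'7atq'xh'6h'".
Since nothing is captured, `findall` lists the 1 matched substring directly.

["'7atq'xh'6h'"]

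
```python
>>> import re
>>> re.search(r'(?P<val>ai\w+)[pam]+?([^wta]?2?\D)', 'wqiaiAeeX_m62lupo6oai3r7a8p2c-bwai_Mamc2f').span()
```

(3, 29)

Pattern: the literal 'ai', then one or more of a word character (captured as 'val'); then one or more of one of [pam] (lazy); then optionally any character except [wta], then optionally the literal '2', then a non-digit (captured).
The match spans [3:29] → 'aiAeeX_m62lupo6oai3r7a8p2c'.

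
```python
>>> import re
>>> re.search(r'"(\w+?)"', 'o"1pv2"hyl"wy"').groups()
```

('1pv2',)

`re.search` tries every starting position until one works.
The match spans [1:7] → '"1pv2"'.
Captured: group 1 = '1pv2'.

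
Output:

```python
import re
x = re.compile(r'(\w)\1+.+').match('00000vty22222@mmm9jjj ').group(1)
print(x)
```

0

`\1` has to match the exact text group 1 already captured.
`match` is anchored at position 0; if the pattern doesn't fit there, it returns None.
The match spans [0:22] → '00000vty22222@mmm9jjj '.
Captured: group 1 = '0'.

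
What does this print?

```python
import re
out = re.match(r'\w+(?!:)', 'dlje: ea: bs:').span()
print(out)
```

(0, 3)

`re.match` only tries the pattern at the start of the string.
The match spans [0:3] → 'dlj'.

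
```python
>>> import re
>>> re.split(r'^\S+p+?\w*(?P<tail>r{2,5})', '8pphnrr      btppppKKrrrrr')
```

This matches anchored at the start of the string; then one or more of a non-whitespace character, then one or more of the literal 'p' (lazy), then zero or more of a word character; then 2 to 5 of a literal 'r' (captured as 'tail').
Matches to split on: at [0:7] → '8pphnrr'.
The group in the pattern means `split` returns the separators' captures alongside the pieces.

['', 'rr', '      btppppKKrrrrr']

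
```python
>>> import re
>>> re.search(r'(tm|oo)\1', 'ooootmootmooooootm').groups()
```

('oo',)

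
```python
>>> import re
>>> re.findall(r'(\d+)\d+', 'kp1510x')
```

Pattern: one or more of a digit (captured); then one or more of a digit.
Because there's exactly one group, `findall` drops the full match and keeps group 1 from the one hit.

['151']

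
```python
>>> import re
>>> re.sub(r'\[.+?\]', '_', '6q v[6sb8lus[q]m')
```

'6q v_m'

Matches: at [4:15] → '[6sb8lus[q]'.
Each match is replaced by '_'.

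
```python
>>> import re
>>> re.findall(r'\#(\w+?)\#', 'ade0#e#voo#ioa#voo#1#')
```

Matches: at [4:7] match '#e#', group 1 = 'e'; at [10:15] match '#ioa#', group 1 = 'ioa'; at [18:21] match '#1#', group 1 = '1'.
Because there's exactly one group, `findall` drops the full match and keeps group 1 from each hit.

['e', 'ioa', '1']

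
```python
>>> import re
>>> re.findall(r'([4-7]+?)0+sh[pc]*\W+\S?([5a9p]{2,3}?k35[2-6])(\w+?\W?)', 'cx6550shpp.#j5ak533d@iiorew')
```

[]

The pattern matches one or more of a character in [4-7] (lazy) (captured); then one or more of the literal '0', then the literal 'sh', then zero or more of one of [pc]; then one or more of a non-word character, then optionally a non-whitespace character; then 2 to 3 of one of [5a9p] (lazy), then the literal 'k35', then a character in [2-6] (captured); then one or more of a word character (lazy), then optionally a non-word character (captured).
With 3 capturing groups, `findall` returns a 3-tuple per match.
Nothing in the string satisfies the pattern, so the list is empty.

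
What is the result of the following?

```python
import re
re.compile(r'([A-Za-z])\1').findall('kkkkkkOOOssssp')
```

['k', 'k', 'k', 'O', 's', 's']

The backreference `\1` re-matches whatever the first group consumed, character for character.
Matches: at [0:2] match 'kk', group 1 = 'k'; at [2:4] match 'kk', group 1 = 'k'; at [4:6] match 'kk', group 1 = 'k'; at [6:8] match 'OO', group 1 = 'O'; at [9:11] match 'ss', group 1 = 's'; ….
Because there's exactly one group, `findall` drops the full match and keeps group 1 from each hit.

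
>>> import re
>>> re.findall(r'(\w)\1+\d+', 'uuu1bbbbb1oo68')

['u', 'b', 'o']

A backreference is literal: `\1` must see the identical characters the first group matched.
Walking the string: at [0:4] match 'uuu1', group 1 = 'u'; at [4:10] match 'bbbbb1', group 1 = 'b'; at [10:14] match 'oo68', group 1 = 'o'.
`findall` collects group 1 from each match (3 total).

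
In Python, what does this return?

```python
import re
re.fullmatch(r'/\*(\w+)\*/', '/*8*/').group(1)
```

'8'

`re.fullmatch` requires the pattern to consume the entire string.
The match spans [0:5] → '/*8*/'.
Captured: group 1 = '8'.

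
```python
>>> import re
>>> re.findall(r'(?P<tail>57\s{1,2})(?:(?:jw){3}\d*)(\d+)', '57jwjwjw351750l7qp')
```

2 groups means each result is a tuple of 2 captured strings — 0 here.
Nothing in the string satisfies the pattern, so the list is empty.

[]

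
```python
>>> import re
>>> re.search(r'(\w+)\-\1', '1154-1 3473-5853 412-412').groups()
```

('412',)

The match spans [17:24] → '412-412'.
Captured: group 1 = '412'.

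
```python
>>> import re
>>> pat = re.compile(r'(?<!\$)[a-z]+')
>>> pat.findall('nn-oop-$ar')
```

['nn', 'oop', 'r']

Because the assertion is negative and zero-width, positions next to the forbidden text are skipped.
Matches: at [0:2] → 'nn'; at [3:6] → 'oop'; at [9:10] → 'r'.
`findall` yields the raw match text (3 of them) because the pattern has no groups.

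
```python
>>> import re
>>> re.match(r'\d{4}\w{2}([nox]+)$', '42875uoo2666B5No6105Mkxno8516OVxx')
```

None

`re.match` won't scan ahead — the pattern has to work from the very first character.
Here the pattern fails at index 0, so the call returns None.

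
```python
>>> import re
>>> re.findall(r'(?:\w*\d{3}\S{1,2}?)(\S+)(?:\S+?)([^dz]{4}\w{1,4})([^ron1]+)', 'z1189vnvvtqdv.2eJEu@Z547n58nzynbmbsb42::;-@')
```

A `+?`/`*?`/`{m,n}?` starts at its minimum and grows only as far as needed for what follows to match.
`findall` packs the 3 group values into a tuple for every match.

[('nvvtqdv.2eJEu@Z547n58nzynb', 'bsb42', '::;-@')]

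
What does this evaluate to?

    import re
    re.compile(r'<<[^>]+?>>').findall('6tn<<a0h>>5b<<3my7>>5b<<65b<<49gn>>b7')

Scanning left to right: at [3:10] → '<<a0h>>'; at [12:20] → '<<3my7>>'; at [22:35] → '<<65b<<49gn>>'.
No capturing groups, so `findall` returns the 3 full match strings.

['<<a0h>>', '<<3my7>>', '<<65b<<49gn>>']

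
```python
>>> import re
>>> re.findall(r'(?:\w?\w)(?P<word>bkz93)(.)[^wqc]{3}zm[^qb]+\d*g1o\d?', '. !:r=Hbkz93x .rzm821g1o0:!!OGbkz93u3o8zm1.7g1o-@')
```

The pattern matches optionally a word character, then a word character (non-capturing group); then the literal 'bk', then the literal 'z93' (captured as 'word'); then any character (captured); then exactly 3 of any character except [wqc], then the literal 'zm', then one or more of any character except [qb]; then zero or more of a digit, then the literal 'g1o', then optionally a digit.
Walking the string: at [6:25] match 'Hbkz93x .rzm821g1o0', groups = ('bkz93', 'x'); at [28:47] match 'OGbkz93u3o8zm1.7g1o', groups = ('bkz93', 'u').
With 2 capturing groups, `findall` returns a 2-tuple per match.

[('bkz93', 'x'), ('bkz93', 'u')]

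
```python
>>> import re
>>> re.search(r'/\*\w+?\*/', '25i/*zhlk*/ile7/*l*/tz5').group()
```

'/*zhlk*/'

`re.search` tries every starting position until one works.
The match spans [3:11] → '/*zhlk*/'.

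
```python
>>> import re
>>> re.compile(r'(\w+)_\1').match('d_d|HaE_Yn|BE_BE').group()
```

`match` is anchored at position 0; if the pattern doesn't fit there, it returns None.
The match spans [0:3] → 'd_d'.

'd_d'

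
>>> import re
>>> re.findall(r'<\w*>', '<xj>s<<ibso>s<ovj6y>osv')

`findall` yields the raw match text (3 of them) because the pattern has no groups.

['<xj>', '<ibso>', '<ovj6y>']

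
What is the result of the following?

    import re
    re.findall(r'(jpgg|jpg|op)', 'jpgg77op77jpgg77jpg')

Branches in `(...|...)` are attempted left-to-right; the first branch that allows the whole pattern to succeed is taken.
One capturing group, so `findall` returns just the captured substring from each match — 4 in all.

['jpgg', 'op', 'jpgg', 'jpg']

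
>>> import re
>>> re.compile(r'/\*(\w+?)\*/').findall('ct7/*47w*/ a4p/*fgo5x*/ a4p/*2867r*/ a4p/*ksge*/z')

With a single group, `findall` returns only what that group captured — 4 items.

['47w', 'fgo5x', '2867r', 'ksge']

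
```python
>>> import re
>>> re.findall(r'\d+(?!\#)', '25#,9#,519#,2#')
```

['2', '51']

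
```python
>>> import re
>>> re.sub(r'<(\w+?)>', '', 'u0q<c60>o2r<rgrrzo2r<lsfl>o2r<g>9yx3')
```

'u0qo2r<rgrrzo2ro2r9yx3'

Matches: at [3:8] → '<c60>'; at [20:26] → '<lsfl>'; at [29:32] → '<g>'.
`sub` substitutes '' at each match site.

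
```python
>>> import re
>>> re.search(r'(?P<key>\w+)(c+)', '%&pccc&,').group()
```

The match spans [2:6] → 'pccc'.

'pccc'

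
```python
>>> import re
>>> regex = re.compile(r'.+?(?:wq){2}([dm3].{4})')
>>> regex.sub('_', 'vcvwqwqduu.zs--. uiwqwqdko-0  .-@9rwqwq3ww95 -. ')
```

A non-greedy quantifier consumes as few characters as it can — just enough that the remainder of the pattern still matches from where it stops; whatever follows it matches normally.
Each match is replaced by '_'.

'___ -. '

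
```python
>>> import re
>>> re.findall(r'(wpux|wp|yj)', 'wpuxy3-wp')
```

The regex engine tests alternatives in the order written; an earlier branch that matches wins even if a later one would match more.
Matches: at [0:4] match 'wpux', group 1 = 'wpux'; at [7:9] match 'wp', group 1 = 'wp'.
One capturing group, so `findall` returns just the captured substring from each match — 2 in all.

['wpux', 'wp']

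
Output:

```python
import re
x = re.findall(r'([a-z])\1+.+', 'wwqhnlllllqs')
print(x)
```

['w']

A backreference is literal: `\1` must see the identical characters the first group matched.
One capturing group, so `findall` returns just the captured substring from the one match — 1 in all.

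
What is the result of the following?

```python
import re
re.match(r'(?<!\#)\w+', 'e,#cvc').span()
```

`(?!…)`/`(?<!…)` only lets a position through if the neighbouring text does NOT match; no characters are consumed.
With `match`, the pattern is implicitly anchored at the beginning.
The match spans [0:1] → 'e'.

(0, 1)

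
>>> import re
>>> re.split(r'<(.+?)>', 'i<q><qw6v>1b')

['i', 'q', '', 'qw6v', '1b']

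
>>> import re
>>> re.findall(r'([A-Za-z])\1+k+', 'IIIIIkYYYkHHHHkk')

['I', 'Y', 'H']

The backreference `\1` re-matches whatever the first group consumed, character for character.
Walking the string: at [0:6] match 'IIIIIk', group 1 = 'I'; at [6:10] match 'YYYk', group 1 = 'Y'; at [10:16] match 'HHHHkk', group 1 = 'H'.
Because there's exactly one group, `findall` drops the full match and keeps group 1 from each hit.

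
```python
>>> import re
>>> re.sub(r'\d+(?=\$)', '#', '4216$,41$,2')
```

'#$,#$,2'

The `(?=…)`/`(?<=…)` assertion just peeks at neighbouring text; it doesn't advance the match position.
Matches: at [0:4] → '4216'; at [6:8] → '41'.
Each match is replaced by '#'.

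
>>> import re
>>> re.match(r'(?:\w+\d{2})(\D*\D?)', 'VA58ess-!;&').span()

(0, 11)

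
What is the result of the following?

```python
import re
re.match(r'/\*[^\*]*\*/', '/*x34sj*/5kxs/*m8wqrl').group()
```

'/*x34sj*/'

`re.match` only tries the pattern at the start of the string.
The match spans [0:9] → '/*x34sj*/'.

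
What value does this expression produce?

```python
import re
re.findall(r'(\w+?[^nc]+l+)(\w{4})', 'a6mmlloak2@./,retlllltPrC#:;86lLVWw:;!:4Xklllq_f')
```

Pattern: one or more of a word character (lazy), then one or more of any character except [nc], then one or more of the literal 'l' (captured); then exactly 4 of a word character (captured).
Matches: at [0:48] match 'a6mmlloak2@./,retlllltPrC#:;86lLVWw:;!:4Xklllq_f', groups = ('a6mmlloak2@./,retlllltPrC#:;86lLVWw:;!:4Xkll', 'lq_f').
2 groups means the one result is a tuple of 2 captured strings — 1 here.

[('a6mmlloak2@./,retlllltPrC#:;86lLVWw:;!:4Xkll', 'lq_f')]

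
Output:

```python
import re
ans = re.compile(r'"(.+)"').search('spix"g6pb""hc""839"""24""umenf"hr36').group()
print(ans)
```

"g6pb""hc""839"""24""umenf"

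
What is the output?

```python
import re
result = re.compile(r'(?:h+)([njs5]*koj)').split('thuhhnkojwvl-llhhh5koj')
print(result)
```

Pattern: one or more of a literal 'h' (non-capturing group); then zero or more of one of [njs5], then the literal 'koj' (captured).
Matches to split on: at [3:9] → 'hhnkoj'; at [15:22] → 'hhh5koj'.
The group in the pattern means `split` returns the separators' captures alongside the pieces.

['thu', 'nkoj', 'wvl-ll', '5koj', '']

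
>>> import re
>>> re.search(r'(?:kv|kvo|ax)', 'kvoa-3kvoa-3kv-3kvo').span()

(0, 2)

`|` is ordered: at each position the engine commits to the first alternative that works.
`re.search` tries every starting position until one works.
The match spans [0:2] → 'kv'.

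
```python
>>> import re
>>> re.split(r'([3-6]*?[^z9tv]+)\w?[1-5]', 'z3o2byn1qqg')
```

['z', '3o2byn', 'qqg']

Pattern: zero or more of a character in [3-6] (lazy), then one or more of any character except [z9tv] (captured); then optionally a word character, then a character in [1-5].
Matches to split on: at [1:8] → '3o2byn1'.
With a capturing group present, the delimiter's captured portion is kept in the result list.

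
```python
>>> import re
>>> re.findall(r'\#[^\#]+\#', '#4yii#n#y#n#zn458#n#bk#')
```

['#4yii#', '#y#', '#zn458#', '#bk#']

Scanning left to right: at [0:6] → '#4yii#'; at [7:10] → '#y#'; at [11:18] → '#zn458#'; at [19:23] → '#bk#'.
`findall` yields the raw match text (4 of them) because the pattern has no groups.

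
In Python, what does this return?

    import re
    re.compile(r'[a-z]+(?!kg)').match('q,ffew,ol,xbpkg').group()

A negative assertion filters positions out without eating any characters.
`re.match` won't scan ahead — the pattern has to work from the very first character.
The match spans [0:1] → 'q'.

'q'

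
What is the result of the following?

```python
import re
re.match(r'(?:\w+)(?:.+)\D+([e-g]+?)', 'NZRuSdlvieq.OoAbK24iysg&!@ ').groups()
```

('g',)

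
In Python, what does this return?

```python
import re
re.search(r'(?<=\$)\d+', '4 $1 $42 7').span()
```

(3, 4)

The positive lookaround only admits positions where the adjacent text matches; those characters stay outside the span.
The match spans [3:4] → '1'.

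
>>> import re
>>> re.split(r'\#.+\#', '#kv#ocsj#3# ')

Splitting on the pattern gives 2 pieces.

['', ' ']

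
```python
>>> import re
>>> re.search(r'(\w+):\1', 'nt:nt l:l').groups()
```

('nt',)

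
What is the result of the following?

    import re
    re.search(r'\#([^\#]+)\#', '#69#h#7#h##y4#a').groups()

The match spans [0:4] → '#69#'.
Captured: group 1 = '69'.

('69',)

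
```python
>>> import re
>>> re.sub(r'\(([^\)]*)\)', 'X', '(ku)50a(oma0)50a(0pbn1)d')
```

'X50aX50aXd'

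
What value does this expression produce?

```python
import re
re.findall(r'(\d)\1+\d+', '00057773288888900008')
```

`\1` has to match the exact text group 1 already captured.
Matches: at [0:20] match '00057773288888900008', group 1 = '0'.
Because there's exactly one group, `findall` drops the full match and keeps group 1 from the one hit.

['0']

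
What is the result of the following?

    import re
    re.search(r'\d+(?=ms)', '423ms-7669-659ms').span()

(0, 3)

Because the assertion is zero-width, the text it checks is not consumed and won't appear in the result.
Unlike `match`, `search` isn't anchored — it looks for the pattern anywhere in the string.
The match spans [0:3] → '423'.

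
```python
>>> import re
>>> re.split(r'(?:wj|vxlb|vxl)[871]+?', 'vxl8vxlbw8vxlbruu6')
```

['', 'vxlbw8vxlbruu6']

Matches to split on: at [0:4] → 'vxl8'.
`split` removes every match and returns the 2 fragments in between.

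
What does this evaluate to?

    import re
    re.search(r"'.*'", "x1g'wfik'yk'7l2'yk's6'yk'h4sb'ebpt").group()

"'wfik'yk'7l2'yk's6'yk'h4sb'"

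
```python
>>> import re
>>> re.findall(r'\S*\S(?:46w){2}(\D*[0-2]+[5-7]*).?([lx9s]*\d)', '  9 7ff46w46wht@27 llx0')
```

[('ht@27', 'llx0')]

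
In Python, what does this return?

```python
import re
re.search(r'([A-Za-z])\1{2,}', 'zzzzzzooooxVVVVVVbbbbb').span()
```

(0, 6)

`\1` has to match the exact text group 1 already captured.
`re.search` tries every starting position until one works.
The match spans [0:6] → 'zzzzzz'.
Captured: group 1 = 'z'.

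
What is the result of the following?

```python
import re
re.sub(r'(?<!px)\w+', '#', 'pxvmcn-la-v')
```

'#-#-#'

`(?!…)`/`(?<!…)` only lets a position through if the neighbouring text does NOT match; no characters are consumed.
Matches: at [0:6] → 'pxvmcn'; at [7:9] → 'la'; at [10:11] → 'v'.
Each match is replaced by '#'.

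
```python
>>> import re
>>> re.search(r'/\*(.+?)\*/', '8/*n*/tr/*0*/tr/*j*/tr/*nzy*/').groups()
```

('n',)

The match spans [1:6] → '/*n*/'.
Captured: group 1 = 'n'.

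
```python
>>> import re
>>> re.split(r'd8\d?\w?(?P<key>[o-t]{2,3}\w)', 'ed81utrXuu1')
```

['e', 'trX', 'uu1']

Pattern: the literal 'd8', then optionally a digit; then optionally a word character; then 2 to 3 of a character in [o-t], then a word character (captured as 'key').
`re.split` interleaves the captured-group text with the surrounding fragments.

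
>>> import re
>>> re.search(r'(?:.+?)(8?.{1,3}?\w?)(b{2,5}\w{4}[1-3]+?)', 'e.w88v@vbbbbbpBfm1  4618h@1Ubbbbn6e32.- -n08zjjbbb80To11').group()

Because the quantifier is non-greedy, it stops expanding at the earliest point where the rest of the pattern can succeed.
The match spans [0:18] → 'e.w88v@vbbbbbpBfm1'.

'e.w88v@vbbbbbpBfm1'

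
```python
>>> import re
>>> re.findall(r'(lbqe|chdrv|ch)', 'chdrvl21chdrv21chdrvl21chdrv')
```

['chdrv', 'chdrv', 'chdrv', 'chdrv']

Alternation tries branches left to right and keeps the first one that lets the overall match succeed at that position.
Walking the string: at [0:5] match 'chdrv', group 1 = 'chdrv'; at [8:13] match 'chdrv', group 1 = 'chdrv'; at [15:20] match 'chdrv', group 1 = 'chdrv'; at [23:28] match 'chdrv', group 1 = 'chdrv'.
With a single group, `findall` returns only what that group captured — 4 items.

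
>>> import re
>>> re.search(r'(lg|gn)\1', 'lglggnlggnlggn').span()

(0, 4)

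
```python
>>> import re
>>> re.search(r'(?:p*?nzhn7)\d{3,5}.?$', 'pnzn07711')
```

None

The pattern matches zero or more of a literal 'p' (lazy), then the literal 'nz', then the literal 'hn7' (non-capturing group); then 3 to 5 of a digit, then optionally any character; then anchored at the end.
`search` walks the string left to right and returns the first match it finds.
Here the pattern never matches, so the call returns None.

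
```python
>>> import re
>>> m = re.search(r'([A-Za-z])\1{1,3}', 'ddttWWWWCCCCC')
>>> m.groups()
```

`\1` is not a pattern — it's the concrete string captured by group 1, re-applied verbatim.
Unlike `match`, `search` isn't anchored — it looks for the pattern anywhere in the string.
The match spans [0:2] → 'dd'.
Captured: group 1 = 'd'.

('d',)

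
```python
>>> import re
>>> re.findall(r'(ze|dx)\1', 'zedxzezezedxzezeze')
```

['ze', 'ze']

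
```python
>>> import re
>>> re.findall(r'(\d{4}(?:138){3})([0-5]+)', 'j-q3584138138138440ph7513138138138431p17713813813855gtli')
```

This matches exactly 4 of a digit, then the literal '138' repeated 3 times (captured); then one or more of a character in [0-5] (captured).
Matches: at [3:19] match '3584138138138440', groups = ('3584138138138', '440'); at [21:37] match '7513138138138431', groups = ('7513138138138', '431').
`findall` packs the 2 group values into a tuple for every match.

[('3584138138138', '440'), ('7513138138138', '431')]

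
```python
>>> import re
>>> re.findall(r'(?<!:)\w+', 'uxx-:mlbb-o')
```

`(?!…)`/`(?<!…)` only lets a position through if the neighbouring text does NOT match; no characters are consumed.
Walking the string: at [0:3] → 'uxx'; at [6:9] → 'lbb'; at [10:11] → 'o'.
Since nothing is captured, `findall` lists the 3 matched substrings directly.

['uxx', 'lbb', 'o']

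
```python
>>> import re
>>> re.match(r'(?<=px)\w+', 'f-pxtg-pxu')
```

None

With `match`, the pattern is implicitly anchored at the beginning.
Here the string doesn't start with a match, so the call returns None.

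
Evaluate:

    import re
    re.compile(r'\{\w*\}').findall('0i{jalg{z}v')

['{z}']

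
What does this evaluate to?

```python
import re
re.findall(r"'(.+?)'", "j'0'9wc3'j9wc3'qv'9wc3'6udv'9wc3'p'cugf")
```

With a single group, `findall` returns only what that group captured — 4 items.

['0', 'j9wc3', '9wc3', '9wc3']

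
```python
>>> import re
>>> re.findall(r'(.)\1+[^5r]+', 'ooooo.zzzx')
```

['o']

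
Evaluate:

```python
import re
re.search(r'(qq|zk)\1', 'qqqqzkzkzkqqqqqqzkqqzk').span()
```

(0, 4)

A backreference is literal: `\1` must see the identical characters the first group matched.
The match spans [0:4] → 'qqqq'.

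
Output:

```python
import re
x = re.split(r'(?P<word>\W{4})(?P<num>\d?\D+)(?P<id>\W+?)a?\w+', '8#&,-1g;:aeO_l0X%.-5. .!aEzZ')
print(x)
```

['8', '#&,-', '1g;', ':', '%.-5. .!aEzZ']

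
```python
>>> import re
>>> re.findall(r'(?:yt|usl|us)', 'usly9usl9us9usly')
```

['usl', 'usl', 'us', 'usl']

Alternation tries branches left to right and keeps the first one that lets the overall match succeed at that position.
With no groups in the pattern, `findall` gives back each whole match — 4 here.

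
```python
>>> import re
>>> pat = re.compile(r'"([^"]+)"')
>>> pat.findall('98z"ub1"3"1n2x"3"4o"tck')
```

Walking the string: at [3:8] match '"ub1"', group 1 = 'ub1'; at [9:15] match '"1n2x"', group 1 = '1n2x'; at [16:20] match '"4o"', group 1 = '4o'.
One capturing group, so `findall` returns just the captured substring from each match — 3 in all.

['ub1', '1n2x', '4o']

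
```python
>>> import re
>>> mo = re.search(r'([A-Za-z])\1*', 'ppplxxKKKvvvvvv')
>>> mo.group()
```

'ppp'

After group 1 captures some text, `\1` only succeeds where that same text appears again.
The match spans [0:3] → 'ppp'.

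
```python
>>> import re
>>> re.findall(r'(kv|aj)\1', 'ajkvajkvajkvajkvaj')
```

[]

After group 1 captures some text, `\1` only succeeds where that same text appears again.
One capturing group, so `findall` returns just the captured substring from each match — 0 in all.
Nothing in the string satisfies the pattern, so the list is empty.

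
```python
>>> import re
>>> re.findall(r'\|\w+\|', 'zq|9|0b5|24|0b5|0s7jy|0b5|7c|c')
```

Since nothing is captured, `findall` lists the 4 matched substrings directly.

['|9|', '|24|', '|0s7jy|', '|7c|']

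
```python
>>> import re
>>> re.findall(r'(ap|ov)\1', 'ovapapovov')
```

['ap', 'ov']

`\1` has to match the exact text group 1 already captured.
Scanning left to right: at [2:6] match 'apap', group 1 = 'ap'; at [6:10] match 'ovov', group 1 = 'ov'.
Because there's exactly one group, `findall` drops the full match and keeps group 1 from each hit.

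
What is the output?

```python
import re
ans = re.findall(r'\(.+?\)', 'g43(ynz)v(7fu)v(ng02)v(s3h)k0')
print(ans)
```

['(ynz)', '(7fu)', '(ng02)', '(s3h)']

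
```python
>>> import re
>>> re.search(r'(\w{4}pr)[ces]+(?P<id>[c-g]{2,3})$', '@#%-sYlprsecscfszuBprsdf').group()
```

'szuBprsdf'

The match spans [15:24] → 'szuBprsdf'.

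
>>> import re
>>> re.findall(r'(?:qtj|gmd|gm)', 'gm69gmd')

Alternation isn't longest-match — the leftmost alternative that fits at this position is chosen.
Walking the string: at [0:2] → 'gm'; at [4:7] → 'gmd'.
Since nothing is captured, `findall` lists the 2 matched substrings directly.

['gm', 'gmd']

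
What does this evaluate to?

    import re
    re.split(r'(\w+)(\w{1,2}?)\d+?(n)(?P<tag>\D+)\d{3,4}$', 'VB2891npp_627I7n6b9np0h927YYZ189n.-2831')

['', 'VB2891npp_627I7n6b9np0h927YYZ1', '8', 'n', '.-', '']

The pattern matches one or more of a word character (captured); then 1 to 2 of a word character (lazy) (captured); then one or more of a digit (lazy); then a literal 'n' (captured); then one or more of a non-digit (captured as 'tag'); then 3 to 4 of a digit; then anchored at the end.
Matches to split on: at [0:39] → 'VB2891npp_627I7n6b9np0h927YYZ189n.-2831'.
The group in the pattern means `split` returns the separators' captures alongside the pieces.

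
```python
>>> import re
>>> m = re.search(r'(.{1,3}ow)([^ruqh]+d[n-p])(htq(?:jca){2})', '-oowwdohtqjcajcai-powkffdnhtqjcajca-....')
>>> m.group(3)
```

'htqjcajca'

Pattern: 1 to 3 of any character, then the literal 'ow' (captured); then one or more of any character except [ruqh], then a literal 'd', then a character in [n-p] (captured); then the literal 'htq', then the literal 'jca' repeated 2 times (captured).
Unlike `match`, `search` isn't anchored — it looks for the pattern anywhere in the string.
The match spans [0:16] → '-oowwdohtqjcajca'.
Captured: group 1 = '-oow', group 2 = 'wdo', group 3 = 'htqjcajca'.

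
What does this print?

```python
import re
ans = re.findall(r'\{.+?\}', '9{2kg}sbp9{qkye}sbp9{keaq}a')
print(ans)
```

['{2kg}', '{qkye}', '{keaq}']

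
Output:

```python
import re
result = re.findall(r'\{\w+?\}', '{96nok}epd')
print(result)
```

`findall` yields the raw match text (1 of them) because the pattern has no groups.

['{96nok}']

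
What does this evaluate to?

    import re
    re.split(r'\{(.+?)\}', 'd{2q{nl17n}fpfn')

With a capturing group present, the delimiter's captured portion is kept in the result list.

['d', '2q{nl17n', 'fpfn']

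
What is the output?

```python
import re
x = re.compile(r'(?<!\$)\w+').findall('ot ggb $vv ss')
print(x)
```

['ot', 'ggb', 'v', 'ss']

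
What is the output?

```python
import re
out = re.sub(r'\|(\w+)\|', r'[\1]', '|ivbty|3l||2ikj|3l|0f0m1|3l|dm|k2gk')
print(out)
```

[ivbty]3l|[2ikj]3l[0f0m1]3l[dm]k2gk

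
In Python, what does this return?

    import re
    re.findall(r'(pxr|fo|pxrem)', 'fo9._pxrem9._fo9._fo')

['fo', 'pxr', 'fo', 'fo']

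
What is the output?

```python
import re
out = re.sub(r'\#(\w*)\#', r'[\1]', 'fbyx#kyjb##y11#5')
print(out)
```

fbyx[kyjb][y11]5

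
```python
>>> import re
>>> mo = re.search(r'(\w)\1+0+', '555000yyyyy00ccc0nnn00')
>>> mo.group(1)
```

'5'

The match spans [0:6] → '555000'.
Captured: group 1 = '5'.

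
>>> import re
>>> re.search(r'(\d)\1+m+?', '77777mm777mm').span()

(0, 6)

After group 1 captures some text, `\1` only succeeds where that same text appears again.
`search` walks the string left to right and returns the first match it finds.
The match spans [0:6] → '77777m'.
Captured: group 1 = '7'.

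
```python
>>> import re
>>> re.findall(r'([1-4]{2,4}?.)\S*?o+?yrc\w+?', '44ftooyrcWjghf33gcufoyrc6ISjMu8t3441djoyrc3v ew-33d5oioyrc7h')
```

['44f', '33g', '344', '33d']

`findall` collects group 1 from each match (4 total).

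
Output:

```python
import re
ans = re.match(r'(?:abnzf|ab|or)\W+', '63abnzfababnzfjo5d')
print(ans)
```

`re.match` only tries the pattern at the start of the string.
Here position 0 doesn't satisfy it, so the call returns None.

None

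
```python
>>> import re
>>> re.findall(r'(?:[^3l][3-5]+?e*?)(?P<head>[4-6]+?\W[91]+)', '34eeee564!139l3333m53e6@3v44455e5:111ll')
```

Pattern: any character except [3l], then one or more of a character in [3-5] (lazy), then zero or more of the literal 'e' (lazy) (non-capturing group); then one or more of a character in [4-6] (lazy), then a non-word character, then one or more of one of [91] (captured as 'head').
Walking the string: at [5:11] match 'e564!1', group 1 = '64!1'; at [25:37] match 'v44455e5:111', group 1 = '5:111'.
One capturing group, so `findall` returns just the captured substring from each match — 2 in all.

['64!1', '5:111']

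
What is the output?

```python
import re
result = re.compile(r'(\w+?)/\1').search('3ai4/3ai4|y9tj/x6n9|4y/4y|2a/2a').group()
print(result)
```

3ai4/3ai4

After group 1 captures some text, `\1` only succeeds where that same text appears again.
`re.search` scans for the first position where the pattern succeeds.
The match spans [0:9] → '3ai4/3ai4'.
Captured: group 1 = '3ai4'.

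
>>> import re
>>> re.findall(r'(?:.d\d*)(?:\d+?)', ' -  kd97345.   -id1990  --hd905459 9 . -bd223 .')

['kd97345', 'id1990', 'hd905459', 'bd223']

Pattern: any character, then the literal 'd', then zero or more of a digit (non-capturing group); then one or more of a digit (lazy) (non-capturing group).
Matches: at [4:11] → 'kd97345'; at [16:22] → 'id1990'; at [26:34] → 'hd905459'; at [40:45] → 'bd223'.
`findall` yields the raw match text (4 of them) because the pattern has no groups.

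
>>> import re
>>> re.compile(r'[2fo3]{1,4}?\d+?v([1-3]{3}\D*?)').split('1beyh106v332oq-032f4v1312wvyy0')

['1beyh106v332oq-0', '131', '2wvyy0']

This matches 1 to 4 of one of [2fo3] (lazy), then one or more of a digit (lazy), then a literal 'v'; then exactly 3 of a character in [1-3], then zero or more of a non-digit (lazy) (captured).
Matches to split on: at [16:24] → '32f4v131'.
The group in the pattern means `split` returns the separators' captures alongside the pieces.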